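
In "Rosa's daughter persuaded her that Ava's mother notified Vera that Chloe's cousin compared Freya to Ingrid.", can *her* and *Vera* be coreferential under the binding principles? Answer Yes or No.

No

*Vera* is an R-expression; Principle C requires it to be free (not bound by any c-commanding expression).
— her: object of the matrix clause; the pronoun c-commands the R-expression — coreference blocked (Principle C).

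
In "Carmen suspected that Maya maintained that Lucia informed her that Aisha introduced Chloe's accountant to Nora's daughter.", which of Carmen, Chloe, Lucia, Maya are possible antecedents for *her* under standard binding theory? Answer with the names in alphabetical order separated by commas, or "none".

Carmen, Maya

*her* is a pronoun; Principle B requires it to be free in its binding domain — the clause headed by 'informed'.
— Carmen: subject of the matrix clause; c-commands the pronoun but lies outside its binding domain — allowed.
— Chloe: possessor inside the object DP of the clause headed by 'introduced'; is c-commanded by the pronoun; coreference would bind this R-expression — blocked (Principle C).
— Lucia: subject of the clause headed by 'informed'; c-commands the pronoun within its binding domain — blocked (Principle B).
— Maya: subject of the clause headed by 'maintained'; c-commands the pronoun but lies outside its binding domain — allowed.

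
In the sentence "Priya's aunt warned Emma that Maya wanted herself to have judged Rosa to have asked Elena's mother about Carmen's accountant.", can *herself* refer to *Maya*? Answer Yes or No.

Yes

*herself* is a reflexive; Principle A requires it to be bound within its binding domain — the clause headed by 'wanted'.
— Maya: subject of the clause headed by 'wanted'; c-commands the reflexive within its binding domain — allowed (Principle A).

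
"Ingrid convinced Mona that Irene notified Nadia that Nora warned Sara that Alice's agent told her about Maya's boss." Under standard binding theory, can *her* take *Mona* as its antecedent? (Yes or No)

Yes

*her* is a pronoun; Principle B requires it to be free in its binding domain — the clause headed by 'told'.
— Mona: object of the matrix clause; c-commands the pronoun but lies outside its binding domain — allowed.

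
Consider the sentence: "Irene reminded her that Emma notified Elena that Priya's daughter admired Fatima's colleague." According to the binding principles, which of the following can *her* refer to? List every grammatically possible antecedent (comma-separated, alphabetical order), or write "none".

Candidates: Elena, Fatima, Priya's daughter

*her* is a pronoun; Principle B requires it to be free in its binding domain — the matrix clause.
— Elena: object of the clause headed by 'notified'; is c-commanded by the pronoun; coreference would bind this R-expression — blocked (Principle C).
— Fatima: possessor inside the object DP of the clause headed by 'admired'; is c-commanded by the pronoun; coreference would bind this R-expression — blocked (Principle C).
— Priya's daughter: subject of the clause headed by 'admired'; is c-commanded by the pronoun; coreference would bind this R-expression — blocked (Principle C).

none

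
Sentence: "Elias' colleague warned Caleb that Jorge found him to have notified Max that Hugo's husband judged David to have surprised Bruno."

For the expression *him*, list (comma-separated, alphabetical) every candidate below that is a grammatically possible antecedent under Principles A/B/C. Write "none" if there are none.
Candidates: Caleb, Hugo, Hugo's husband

Caleb

*him* is a pronoun; Principle B requires it to be free in its binding domain — the clause headed by 'found'.
— Caleb: object of the matrix clause; c-commands the pronoun but lies outside its binding domain — allowed.
— Hugo: possessor inside the subject DP of the clause headed by 'judged'; is c-commanded by the pronoun; coreference would bind this R-expression — blocked (Principle C).
— Hugo's husband: subject of the clause headed by 'judged'; is c-commanded by the pronoun; coreference would bind this R-expression — blocked (Principle C).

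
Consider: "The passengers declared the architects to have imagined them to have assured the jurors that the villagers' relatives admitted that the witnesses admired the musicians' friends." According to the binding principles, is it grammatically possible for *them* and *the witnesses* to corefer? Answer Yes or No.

No

*them* is a pronoun; Principle B requires it to be free in its binding domain — the clause headed by 'imagined'.
— the witnesses: subject of the clause headed by 'admired'; is c-commanded by the pronoun; coreference would bind this R-expression — blocked (Principle C).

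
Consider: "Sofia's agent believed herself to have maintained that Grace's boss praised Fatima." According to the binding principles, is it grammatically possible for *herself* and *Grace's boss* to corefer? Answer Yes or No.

No

*herself* is a reflexive; Principle A requires it to be bound within its binding domain — the matrix clause.
— Grace's boss: subject of the clause headed by 'praised'; does not c-command the reflexive — cannot bind it (Principle A).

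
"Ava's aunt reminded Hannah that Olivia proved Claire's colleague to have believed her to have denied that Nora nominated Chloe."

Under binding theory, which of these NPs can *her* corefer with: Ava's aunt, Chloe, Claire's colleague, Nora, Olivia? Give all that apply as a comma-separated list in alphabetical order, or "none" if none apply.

*her* is a pronoun; Principle B requires it to be free in its binding domain — the clause headed by 'believed'.
— Ava's aunt: subject of the matrix clause; c-commands the pronoun but lies outside its binding domain — allowed.
— Chloe: object of the clause headed by 'nominated'; is c-commanded by the pronoun; coreference would bind this R-expression — blocked (Principle C).
— Claire's colleague: subject of the clause headed by 'believed'; c-commands the pronoun within its binding domain — blocked (Principle B).
— Nora: subject of the clause headed by 'nominated'; is c-commanded by the pronoun; coreference would bind this R-expression — blocked (Principle C).
— Olivia: subject of the clause headed by 'proved'; c-commands the pronoun but lies outside its binding domain — allowed.

Ava's aunt, Olivia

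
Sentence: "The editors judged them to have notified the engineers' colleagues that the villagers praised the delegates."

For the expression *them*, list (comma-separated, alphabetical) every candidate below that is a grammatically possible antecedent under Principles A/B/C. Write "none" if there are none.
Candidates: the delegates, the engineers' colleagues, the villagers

none

*them* is a pronoun; Principle B requires it to be free in its binding domain — the matrix clause.
— the delegates: object of the clause headed by 'praised'; is c-commanded by the pronoun; coreference would bind this R-expression — blocked (Principle C).
— the engineers' colleagues: object of the clause headed by 'notified'; is c-commanded by the pronoun; coreference would bind this R-expression — blocked (Principle C).
— the villagers: subject of the clause headed by 'praised'; is c-commanded by the pronoun; coreference would bind this R-expression — blocked (Principle C).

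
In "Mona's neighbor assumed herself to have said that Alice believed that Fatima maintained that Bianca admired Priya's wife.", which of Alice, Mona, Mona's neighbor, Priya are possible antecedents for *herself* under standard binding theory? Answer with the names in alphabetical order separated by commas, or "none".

Mona's neighbor

*herself* is a reflexive; Principle A requires it to be bound within its binding domain — the matrix clause.
— Alice: subject of the clause headed by 'believed'; does not c-command the reflexive — cannot bind it (Principle A).
— Mona: possessor inside the subject DP of the matrix clause; does not c-command the reflexive — cannot bind it (Principle A).
— Mona's neighbor: subject of the matrix clause; c-commands the reflexive within its binding domain — allowed (Principle A).
— Priya: possessor inside the object DP of the clause headed by 'admired'; does not c-command the reflexive — cannot bind it (Principle A).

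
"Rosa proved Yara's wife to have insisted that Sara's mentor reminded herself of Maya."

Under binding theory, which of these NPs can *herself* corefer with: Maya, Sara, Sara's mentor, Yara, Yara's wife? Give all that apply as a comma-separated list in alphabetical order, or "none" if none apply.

Sara's mentor

*herself* is a reflexive; Principle A requires it to be bound within its binding domain — the clause headed by 'reminded'.
— Maya: second object of the clause headed by 'reminded'; does not c-command the reflexive — cannot bind it (Principle A).
— Sara: possessor inside the subject DP of the clause headed by 'reminded'; does not c-command the reflexive — cannot bind it (Principle A).
— Sara's mentor: subject of the clause headed by 'reminded'; c-commands the reflexive within its binding domain — allowed (Principle A).
— Yara: possessor inside the subject DP of the clause headed by 'insisted'; does not c-command the reflexive — cannot bind it (Principle A).
— Yara's wife: subject of the clause headed by 'insisted'; c-commands the reflexive but lies outside its binding domain — cannot bind it (Principle A).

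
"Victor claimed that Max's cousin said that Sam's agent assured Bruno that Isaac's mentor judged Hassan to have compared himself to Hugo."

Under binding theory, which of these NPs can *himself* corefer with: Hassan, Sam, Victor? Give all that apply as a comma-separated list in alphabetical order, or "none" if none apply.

*himself* is a reflexive; Principle A requires it to be bound within its binding domain — the clause headed by 'compared'.
— Hassan: subject of the clause headed by 'compared'; c-commands the reflexive within its binding domain — allowed (Principle A).
— Sam: possessor inside the subject DP of the clause headed by 'assured'; does not c-command the reflexive — cannot bind it (Principle A).
— Victor: subject of the matrix clause; c-commands the reflexive but lies outside its binding domain — cannot bind it (Principle A).

Hassan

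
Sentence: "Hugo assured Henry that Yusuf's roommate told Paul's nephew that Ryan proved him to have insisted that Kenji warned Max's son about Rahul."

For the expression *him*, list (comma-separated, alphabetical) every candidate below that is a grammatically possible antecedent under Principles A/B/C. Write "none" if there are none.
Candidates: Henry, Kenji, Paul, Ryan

Henry, Paul

*him* is a pronoun; Principle B requires it to be free in its binding domain — the clause headed by 'proved'.
— Henry: object of the matrix clause; c-commands the pronoun but lies outside its binding domain — allowed.
— Kenji: subject of the clause headed by 'warned'; is c-commanded by the pronoun; coreference would bind this R-expression — blocked (Principle C).
— Paul: possessor inside the object DP of the clause headed by 'told'; does not c-command the pronoun — Principle B does not apply; allowed.
— Ryan: subject of the clause headed by 'proved'; c-commands the pronoun within its binding domain — blocked (Principle B).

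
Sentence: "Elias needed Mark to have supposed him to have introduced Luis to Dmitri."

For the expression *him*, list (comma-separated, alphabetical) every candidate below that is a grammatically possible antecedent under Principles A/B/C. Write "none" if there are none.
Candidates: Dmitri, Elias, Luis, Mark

*him* is a pronoun; Principle B requires it to be free in its binding domain — the clause headed by 'supposed'.
— Dmitri: second object of the clause headed by 'introduced'; is c-commanded by the pronoun; coreference would bind this R-expression — blocked (Principle C).
— Elias: subject of the matrix clause; c-commands the pronoun but lies outside its binding domain — allowed.
— Luis: object of the clause headed by 'introduced'; is c-commanded by the pronoun; coreference would bind this R-expression — blocked (Principle C).
— Mark: subject of the clause headed by 'supposed'; c-commands the pronoun within its binding domain — blocked (Principle B).

Elias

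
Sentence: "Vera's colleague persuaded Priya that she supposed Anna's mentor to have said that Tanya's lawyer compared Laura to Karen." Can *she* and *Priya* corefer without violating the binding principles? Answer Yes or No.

Yes

*Priya* is an R-expression; Principle C requires it to be free (not bound by any c-commanding expression).
— she: subject of the clause headed by 'supposed'; the pronoun does not c-command the R-expression — coreference allowed.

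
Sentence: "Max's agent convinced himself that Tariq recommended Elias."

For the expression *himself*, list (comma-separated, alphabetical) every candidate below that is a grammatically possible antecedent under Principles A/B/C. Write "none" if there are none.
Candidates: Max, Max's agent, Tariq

*himself* is a reflexive; Principle A requires it to be bound within its binding domain — the matrix clause.
— Max: possessor inside the subject DP of the matrix clause; does not c-command the reflexive — cannot bind it (Principle A).
— Max's agent: subject of the matrix clause; c-commands the reflexive within its binding domain — allowed (Principle A).
— Tariq: subject of the clause headed by 'recommended'; does not c-command the reflexive — cannot bind it (Principle A).

Max's agent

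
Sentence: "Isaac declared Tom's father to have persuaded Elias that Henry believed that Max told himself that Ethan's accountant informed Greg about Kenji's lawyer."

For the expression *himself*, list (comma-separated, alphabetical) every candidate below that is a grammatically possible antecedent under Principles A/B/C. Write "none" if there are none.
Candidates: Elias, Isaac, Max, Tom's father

Max

*himself* is a reflexive; Principle A requires it to be bound within its binding domain — the clause headed by 'told'.
— Elias: object of the clause headed by 'persuaded'; c-commands the reflexive but lies outside its binding domain — cannot bind it (Principle A).
— Isaac: subject of the matrix clause; c-commands the reflexive but lies outside its binding domain — cannot bind it (Principle A).
— Max: subject of the clause headed by 'told'; c-commands the reflexive within its binding domain — allowed (Principle A).
— Tom's father: subject of the clause headed by 'persuaded'; c-commands the reflexive but lies outside its binding domain — cannot bind it (Principle A).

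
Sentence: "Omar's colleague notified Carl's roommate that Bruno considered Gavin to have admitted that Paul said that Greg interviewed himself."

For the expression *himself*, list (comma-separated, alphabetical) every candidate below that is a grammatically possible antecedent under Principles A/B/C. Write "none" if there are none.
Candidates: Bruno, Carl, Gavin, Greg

Greg

*himself* is a reflexive; Principle A requires it to be bound within its binding domain — the clause headed by 'interviewed'.
— Bruno: subject of the clause headed by 'considered'; c-commands the reflexive but lies outside its binding domain — cannot bind it (Principle A).
— Carl: possessor inside the object DP of the matrix clause; does not c-command the reflexive — cannot bind it (Principle A).
— Gavin: subject of the clause headed by 'admitted'; c-commands the reflexive but lies outside its binding domain — cannot bind it (Principle A).
— Greg: subject of the clause headed by 'interviewed'; c-commands the reflexive within its binding domain — allowed (Principle A).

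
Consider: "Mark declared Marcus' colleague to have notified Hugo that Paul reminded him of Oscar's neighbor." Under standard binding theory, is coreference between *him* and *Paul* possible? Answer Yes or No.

*Paul* is an R-expression; Principle C requires it to be free (not bound by any c-commanding expression).
— him: object of the clause headed by 'reminded'; the R-expression locally c-commands the pronoun — coreference blocked (Principle B on the pronoun).

No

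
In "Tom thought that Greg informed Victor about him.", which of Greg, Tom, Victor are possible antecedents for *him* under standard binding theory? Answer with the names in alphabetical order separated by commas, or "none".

*him* is a pronoun; Principle B requires it to be free in its binding domain — the clause headed by 'informed'.
— Greg: subject of the clause headed by 'informed'; c-commands the pronoun within its binding domain — blocked (Principle B).
— Tom: subject of the matrix clause; c-commands the pronoun but lies outside its binding domain — allowed.
— Victor: object of the clause headed by 'informed'; c-commands the pronoun within its binding domain — blocked (Principle B).

Tom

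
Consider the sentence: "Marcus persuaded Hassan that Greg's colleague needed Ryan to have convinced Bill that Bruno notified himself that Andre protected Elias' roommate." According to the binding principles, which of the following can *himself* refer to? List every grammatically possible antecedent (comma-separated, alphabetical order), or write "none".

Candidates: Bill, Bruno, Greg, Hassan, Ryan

*himself* is a reflexive; Principle A requires it to be bound within its binding domain — the clause headed by 'notified'.
— Bill: object of the clause headed by 'convinced'; c-commands the reflexive but lies outside its binding domain — cannot bind it (Principle A).
— Bruno: subject of the clause headed by 'notified'; c-commands the reflexive within its binding domain — allowed (Principle A).
— Greg: possessor inside the subject DP of the clause headed by 'needed'; does not c-command the reflexive — cannot bind it (Principle A).
— Hassan: object of the matrix clause; c-commands the reflexive but lies outside its binding domain — cannot bind it (Principle A).
— Ryan: subject of the clause headed by 'convinced'; c-commands the reflexive but lies outside its binding domain — cannot bind it (Principle A).

Bruno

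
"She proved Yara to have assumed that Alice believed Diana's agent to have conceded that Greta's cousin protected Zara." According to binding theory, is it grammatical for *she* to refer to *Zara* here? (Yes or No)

No

*Zara* is an R-expression; Principle C requires it to be free (not bound by any c-commanding expression).
— she: subject of the matrix clause; the pronoun c-commands the R-expression — coreference blocked (Principle C).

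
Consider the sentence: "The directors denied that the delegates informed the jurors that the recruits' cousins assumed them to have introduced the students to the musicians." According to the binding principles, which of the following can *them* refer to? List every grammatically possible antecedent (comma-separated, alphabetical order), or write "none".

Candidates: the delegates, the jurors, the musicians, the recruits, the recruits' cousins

the delegates, the jurors, the recruits

*them* is a pronoun; Principle B requires it to be free in its binding domain — the clause headed by 'assumed'.
— the delegates: subject of the clause headed by 'informed'; c-commands the pronoun but lies outside its binding domain — allowed.
— the jurors: object of the clause headed by 'informed'; c-commands the pronoun but lies outside its binding domain — allowed.
— the musicians: second object of the clause headed by 'introduced'; is c-commanded by the pronoun; coreference would bind this R-expression — blocked (Principle C).
— the recruits: possessor inside the subject DP of the clause headed by 'assumed'; does not c-command the pronoun — Principle B does not apply; allowed.
— the recruits' cousins: subject of the clause headed by 'assumed'; c-commands the pronoun within its binding domain — blocked (Principle B).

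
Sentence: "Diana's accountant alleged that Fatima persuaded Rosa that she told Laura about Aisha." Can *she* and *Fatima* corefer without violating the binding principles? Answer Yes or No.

*Fatima* is an R-expression; Principle C requires it to be free (not bound by any c-commanding expression).
— she: subject of the clause headed by 'told'; the pronoun does not c-command the R-expression — coreference allowed.

Yes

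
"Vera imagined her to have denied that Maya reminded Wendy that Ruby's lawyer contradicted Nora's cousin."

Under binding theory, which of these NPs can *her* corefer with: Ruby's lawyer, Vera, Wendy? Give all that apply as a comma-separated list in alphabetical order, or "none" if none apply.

*her* is a pronoun; Principle B requires it to be free in its binding domain — the matrix clause.
— Ruby's lawyer: subject of the clause headed by 'contradicted'; is c-commanded by the pronoun; coreference would bind this R-expression — blocked (Principle C).
— Vera: subject of the matrix clause; c-commands the pronoun within its binding domain — blocked (Principle B).
— Wendy: object of the clause headed by 'reminded'; is c-commanded by the pronoun; coreference would bind this R-expression — blocked (Principle C).

none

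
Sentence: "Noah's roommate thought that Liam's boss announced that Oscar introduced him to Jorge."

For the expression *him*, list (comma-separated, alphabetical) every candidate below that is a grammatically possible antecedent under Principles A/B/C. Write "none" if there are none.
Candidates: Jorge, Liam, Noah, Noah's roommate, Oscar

Liam, Noah, Noah's roommate

*him* is a pronoun; Principle B requires it to be free in its binding domain — the clause headed by 'introduced'.
— Jorge: second object of the clause headed by 'introduced'; is c-commanded by the pronoun; coreference would bind this R-expression — blocked (Principle C).
— Liam: possessor inside the subject DP of the clause headed by 'announced'; does not c-command the pronoun — Principle B does not apply; allowed.
— Noah: possessor inside the subject DP of the matrix clause; does not c-command the pronoun — Principle B does not apply; allowed.
— Noah's roommate: subject of the matrix clause; c-commands the pronoun but lies outside its binding domain — allowed.
— Oscar: subject of the clause headed by 'introduced'; c-commands the pronoun within its binding domain — blocked (Principle B).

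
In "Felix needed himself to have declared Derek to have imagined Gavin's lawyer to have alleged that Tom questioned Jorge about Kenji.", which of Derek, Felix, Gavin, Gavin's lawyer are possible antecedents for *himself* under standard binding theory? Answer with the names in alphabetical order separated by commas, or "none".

Felix

*himself* is a reflexive; Principle A requires it to be bound within its binding domain — the matrix clause.
— Derek: subject of the clause headed by 'imagined'; does not c-command the reflexive — cannot bind it (Principle A).
— Felix: subject of the matrix clause; c-commands the reflexive within its binding domain — allowed (Principle A).
— Gavin: possessor inside the subject DP of the clause headed by 'alleged'; does not c-command the reflexive — cannot bind it (Principle A).
— Gavin's lawyer: subject of the clause headed by 'alleged'; does not c-command the reflexive — cannot bind it (Principle A).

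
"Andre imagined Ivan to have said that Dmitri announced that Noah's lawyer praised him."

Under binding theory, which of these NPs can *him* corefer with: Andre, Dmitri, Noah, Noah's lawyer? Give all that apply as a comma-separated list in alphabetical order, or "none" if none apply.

Andre, Dmitri, Noah

*him* is a pronoun; Principle B requires it to be free in its binding domain — the clause headed by 'praised'.
— Andre: subject of the matrix clause; c-commands the pronoun but lies outside its binding domain — allowed.
— Dmitri: subject of the clause headed by 'announced'; c-commands the pronoun but lies outside its binding domain — allowed.
— Noah: possessor inside the subject DP of the clause headed by 'praised'; does not c-command the pronoun — Principle B does not apply; allowed.
— Noah's lawyer: subject of the clause headed by 'praised'; c-commands the pronoun within its binding domain — blocked (Principle B).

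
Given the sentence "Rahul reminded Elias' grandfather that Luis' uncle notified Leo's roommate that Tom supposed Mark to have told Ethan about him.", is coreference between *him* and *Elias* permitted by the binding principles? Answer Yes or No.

*him* is a pronoun; Principle B requires it to be free in its binding domain — the clause headed by 'told'.
— Elias: possessor inside the object DP of the matrix clause; does not c-command the pronoun — Principle B does not apply; allowed.

Yes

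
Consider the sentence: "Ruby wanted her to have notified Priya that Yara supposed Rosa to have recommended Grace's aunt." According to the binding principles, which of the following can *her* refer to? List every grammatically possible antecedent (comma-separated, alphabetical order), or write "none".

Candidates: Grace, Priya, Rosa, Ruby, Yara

*her* is a pronoun; Principle B requires it to be free in its binding domain — the matrix clause.
— Grace: possessor inside the object DP of the clause headed by 'recommended'; is c-commanded by the pronoun; coreference would bind this R-expression — blocked (Principle C).
— Priya: object of the clause headed by 'notified'; is c-commanded by the pronoun; coreference would bind this R-expression — blocked (Principle C).
— Rosa: subject of the clause headed by 'recommended'; is c-commanded by the pronoun; coreference would bind this R-expression — blocked (Principle C).
— Ruby: subject of the matrix clause; c-commands the pronoun within its binding domain — blocked (Principle B).
— Yara: subject of the clause headed by 'supposed'; is c-commanded by the pronoun; coreference would bind this R-expression — blocked (Principle C).

none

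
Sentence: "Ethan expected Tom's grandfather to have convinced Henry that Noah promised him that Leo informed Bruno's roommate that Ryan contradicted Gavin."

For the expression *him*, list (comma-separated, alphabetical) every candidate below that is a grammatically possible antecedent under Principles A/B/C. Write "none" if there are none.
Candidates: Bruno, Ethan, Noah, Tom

Ethan, Tom

*him* is a pronoun; Principle B requires it to be free in its binding domain — the clause headed by 'promised'.
— Bruno: possessor inside the object DP of the clause headed by 'informed'; is c-commanded by the pronoun; coreference would bind this R-expression — blocked (Principle C).
— Ethan: subject of the matrix clause; c-commands the pronoun but lies outside its binding domain — allowed.
— Noah: subject of the clause headed by 'promised'; c-commands the pronoun within its binding domain — blocked (Principle B).
— Tom: possessor inside the subject DP of the clause headed by 'convinced'; does not c-command the pronoun — Principle B does not apply; allowed.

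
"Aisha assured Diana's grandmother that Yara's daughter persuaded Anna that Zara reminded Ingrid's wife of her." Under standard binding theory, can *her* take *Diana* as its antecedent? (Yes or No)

Yes

*her* is a pronoun; Principle B requires it to be free in its binding domain — the clause headed by 'reminded'.
— Diana: possessor inside the object DP of the matrix clause; does not c-command the pronoun — Principle B does not apply; allowed.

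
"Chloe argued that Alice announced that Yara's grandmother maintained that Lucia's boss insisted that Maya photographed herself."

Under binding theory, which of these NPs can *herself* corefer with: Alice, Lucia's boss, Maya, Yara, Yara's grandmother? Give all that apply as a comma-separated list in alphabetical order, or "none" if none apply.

Maya

*herself* is a reflexive; Principle A requires it to be bound within its binding domain — the clause headed by 'photographed'.
— Alice: subject of the clause headed by 'announced'; c-commands the reflexive but lies outside its binding domain — cannot bind it (Principle A).
— Lucia's boss: subject of the clause headed by 'insisted'; c-commands the reflexive but lies outside its binding domain — cannot bind it (Principle A).
— Maya: subject of the clause headed by 'photographed'; c-commands the reflexive within its binding domain — allowed (Principle A).
— Yara: possessor inside the subject DP of the clause headed by 'maintained'; does not c-command the reflexive — cannot bind it (Principle A).
— Yara's grandmother: subject of the clause headed by 'maintained'; c-commands the reflexive but lies outside its binding domain — cannot bind it (Principle A).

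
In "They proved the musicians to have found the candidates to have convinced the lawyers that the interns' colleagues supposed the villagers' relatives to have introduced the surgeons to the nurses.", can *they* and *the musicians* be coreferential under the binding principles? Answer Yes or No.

*the musicians* is an R-expression; Principle C requires it to be free (not bound by any c-commanding expression).
— they: subject of the matrix clause; the pronoun c-commands the R-expression — coreference blocked (Principle C).

No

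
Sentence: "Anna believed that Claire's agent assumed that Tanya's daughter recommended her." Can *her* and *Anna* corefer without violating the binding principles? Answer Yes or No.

Yes

*Anna* is an R-expression; Principle C requires it to be free (not bound by any c-commanding expression).
— her: object of the clause headed by 'recommended'; the pronoun does not c-command the R-expression — coreference allowed.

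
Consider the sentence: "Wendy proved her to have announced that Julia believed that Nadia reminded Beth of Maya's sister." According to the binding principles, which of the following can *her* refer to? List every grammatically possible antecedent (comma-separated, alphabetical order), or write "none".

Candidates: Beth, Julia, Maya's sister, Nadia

none

*her* is a pronoun; Principle B requires it to be free in its binding domain — the matrix clause.
— Beth: object of the clause headed by 'reminded'; is c-commanded by the pronoun; coreference would bind this R-expression — blocked (Principle C).
— Julia: subject of the clause headed by 'believed'; is c-commanded by the pronoun; coreference would bind this R-expression — blocked (Principle C).
— Maya's sister: second object of the clause headed by 'reminded'; is c-commanded by the pronoun; coreference would bind this R-expression — blocked (Principle C).
— Nadia: subject of the clause headed by 'reminded'; is c-commanded by the pronoun; coreference would bind this R-expression — blocked (Principle C).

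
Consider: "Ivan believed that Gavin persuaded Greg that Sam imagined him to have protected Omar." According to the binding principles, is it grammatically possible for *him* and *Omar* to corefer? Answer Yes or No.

No

*him* is a pronoun; Principle B requires it to be free in its binding domain — the clause headed by 'imagined'.
— Omar: object of the clause headed by 'protected'; is c-commanded by the pronoun; coreference would bind this R-expression — blocked (Principle C).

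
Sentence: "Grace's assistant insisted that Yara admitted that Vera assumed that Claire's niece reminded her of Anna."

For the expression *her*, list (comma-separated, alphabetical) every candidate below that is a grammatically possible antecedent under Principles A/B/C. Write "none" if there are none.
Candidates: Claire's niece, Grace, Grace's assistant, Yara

*her* is a pronoun; Principle B requires it to be free in its binding domain — the clause headed by 'reminded'.
— Claire's niece: subject of the clause headed by 'reminded'; c-commands the pronoun within its binding domain — blocked (Principle B).
— Grace: possessor inside the subject DP of the matrix clause; does not c-command the pronoun — Principle B does not apply; allowed.
— Grace's assistant: subject of the matrix clause; c-commands the pronoun but lies outside its binding domain — allowed.
— Yara: subject of the clause headed by 'admitted'; c-commands the pronoun but lies outside its binding domain — allowed.

Grace, Grace's assistant, Yara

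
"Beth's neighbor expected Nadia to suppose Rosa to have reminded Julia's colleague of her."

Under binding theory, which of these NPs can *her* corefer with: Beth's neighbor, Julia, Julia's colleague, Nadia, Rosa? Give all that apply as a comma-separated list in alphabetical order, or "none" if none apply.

Beth's neighbor, Julia, Nadia

*her* is a pronoun; Principle B requires it to be free in its binding domain — the clause headed by 'reminded'.
— Beth's neighbor: subject of the matrix clause; c-commands the pronoun but lies outside its binding domain — allowed.
— Julia: possessor inside the object DP of the clause headed by 'reminded'; does not c-command the pronoun — Principle B does not apply; allowed.
— Julia's colleague: object of the clause headed by 'reminded'; c-commands the pronoun within its binding domain — blocked (Principle B).
— Nadia: subject of the clause headed by 'suppose'; c-commands the pronoun but lies outside its binding domain — allowed.
— Rosa: subject of the clause headed by 'reminded'; c-commands the pronoun within its binding domain — blocked (Principle B).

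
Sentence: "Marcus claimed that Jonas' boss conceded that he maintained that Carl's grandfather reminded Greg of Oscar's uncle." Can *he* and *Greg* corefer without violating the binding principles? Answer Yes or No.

No

*Greg* is an R-expression; Principle C requires it to be free (not bound by any c-commanding expression).
— he: subject of the clause headed by 'maintained'; the pronoun c-commands the R-expression — coreference blocked (Principle C).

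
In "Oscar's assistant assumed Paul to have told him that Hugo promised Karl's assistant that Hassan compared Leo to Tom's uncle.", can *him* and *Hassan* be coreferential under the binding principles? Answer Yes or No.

No

*Hassan* is an R-expression; Principle C requires it to be free (not bound by any c-commanding expression).
— him: object of the clause headed by 'told'; the pronoun c-commands the R-expression — coreference blocked (Principle C).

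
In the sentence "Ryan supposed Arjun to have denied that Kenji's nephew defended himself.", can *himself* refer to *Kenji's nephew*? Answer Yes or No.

*himself* is a reflexive; Principle A requires it to be bound within its binding domain — the clause headed by 'defended'.
— Kenji's nephew: subject of the clause headed by 'defended'; c-commands the reflexive within its binding domain — allowed (Principle A).

Yes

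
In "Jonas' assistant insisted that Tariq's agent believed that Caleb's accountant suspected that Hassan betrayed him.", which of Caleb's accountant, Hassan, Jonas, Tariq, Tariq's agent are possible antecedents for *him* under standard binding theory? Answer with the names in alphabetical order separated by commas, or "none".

Caleb's accountant, Jonas, Tariq, Tariq's agent

*him* is a pronoun; Principle B requires it to be free in its binding domain — the clause headed by 'betrayed'.
— Caleb's accountant: subject of the clause headed by 'suspected'; c-commands the pronoun but lies outside its binding domain — allowed.
— Hassan: subject of the clause headed by 'betrayed'; c-commands the pronoun within its binding domain — blocked (Principle B).
— Jonas: possessor inside the subject DP of the matrix clause; does not c-command the pronoun — Principle B does not apply; allowed.
— Tariq: possessor inside the subject DP of the clause headed by 'believed'; does not c-command the pronoun — Principle B does not apply; allowed.
— Tariq's agent: subject of the clause headed by 'believed'; c-commands the pronoun but lies outside its binding domain — allowed.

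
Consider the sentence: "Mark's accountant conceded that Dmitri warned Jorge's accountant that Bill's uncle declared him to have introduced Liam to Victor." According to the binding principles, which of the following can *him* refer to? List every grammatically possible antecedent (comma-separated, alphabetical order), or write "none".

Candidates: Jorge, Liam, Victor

*him* is a pronoun; Principle B requires it to be free in its binding domain — the clause headed by 'declared'.
— Jorge: possessor inside the object DP of the clause headed by 'warned'; does not c-command the pronoun — Principle B does not apply; allowed.
— Liam: object of the clause headed by 'introduced'; is c-commanded by the pronoun; coreference would bind this R-expression — blocked (Principle C).
— Victor: second object of the clause headed by 'introduced'; is c-commanded by the pronoun; coreference would bind this R-expression — blocked (Principle C).

Jorge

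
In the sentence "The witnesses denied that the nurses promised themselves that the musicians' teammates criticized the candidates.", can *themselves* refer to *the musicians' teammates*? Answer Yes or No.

No

*themselves* is a reflexive; Principle A requires it to be bound within its binding domain — the clause headed by 'promised'.
— the musicians' teammates: subject of the clause headed by 'criticized'; does not c-command the reflexive — cannot bind it (Principle A).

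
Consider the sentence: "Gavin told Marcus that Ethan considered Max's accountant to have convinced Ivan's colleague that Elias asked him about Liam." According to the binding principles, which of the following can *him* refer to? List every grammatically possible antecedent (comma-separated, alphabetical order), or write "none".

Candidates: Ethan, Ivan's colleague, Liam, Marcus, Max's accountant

Ethan, Ivan's colleague, Marcus, Max's accountant

*him* is a pronoun; Principle B requires it to be free in its binding domain — the clause headed by 'asked'.
— Ethan: subject of the clause headed by 'considered'; c-commands the pronoun but lies outside its binding domain — allowed.
— Ivan's colleague: object of the clause headed by 'convinced'; c-commands the pronoun but lies outside its binding domain — allowed.
— Liam: second object of the clause headed by 'asked'; is c-commanded by the pronoun; coreference would bind this R-expression — blocked (Principle C).
— Marcus: object of the matrix clause; c-commands the pronoun but lies outside its binding domain — allowed.
— Max's accountant: subject of the clause headed by 'convinced'; c-commands the pronoun but lies outside its binding domain — allowed.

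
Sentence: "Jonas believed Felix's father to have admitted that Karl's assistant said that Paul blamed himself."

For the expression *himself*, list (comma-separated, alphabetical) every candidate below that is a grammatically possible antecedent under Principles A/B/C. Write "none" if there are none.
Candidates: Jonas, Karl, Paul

*himself* is a reflexive; Principle A requires it to be bound within its binding domain — the clause headed by 'blamed'.
— Jonas: subject of the matrix clause; c-commands the reflexive but lies outside its binding domain — cannot bind it (Principle A).
— Karl: possessor inside the subject DP of the clause headed by 'said'; does not c-command the reflexive — cannot bind it (Principle A).
— Paul: subject of the clause headed by 'blamed'; c-commands the reflexive within its binding domain — allowed (Principle A).

Paul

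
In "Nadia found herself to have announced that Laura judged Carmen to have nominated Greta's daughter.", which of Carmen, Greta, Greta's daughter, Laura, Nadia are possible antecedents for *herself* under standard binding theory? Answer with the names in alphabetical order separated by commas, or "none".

*herself* is a reflexive; Principle A requires it to be bound within its binding domain — the matrix clause.
— Carmen: subject of the clause headed by 'nominated'; does not c-command the reflexive — cannot bind it (Principle A).
— Greta: possessor inside the object DP of the clause headed by 'nominated'; does not c-command the reflexive — cannot bind it (Principle A).
— Greta's daughter: object of the clause headed by 'nominated'; does not c-command the reflexive — cannot bind it (Principle A).
— Laura: subject of the clause headed by 'judged'; does not c-command the reflexive — cannot bind it (Principle A).
— Nadia: subject of the matrix clause; c-commands the reflexive within its binding domain — allowed (Principle A).

Nadia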